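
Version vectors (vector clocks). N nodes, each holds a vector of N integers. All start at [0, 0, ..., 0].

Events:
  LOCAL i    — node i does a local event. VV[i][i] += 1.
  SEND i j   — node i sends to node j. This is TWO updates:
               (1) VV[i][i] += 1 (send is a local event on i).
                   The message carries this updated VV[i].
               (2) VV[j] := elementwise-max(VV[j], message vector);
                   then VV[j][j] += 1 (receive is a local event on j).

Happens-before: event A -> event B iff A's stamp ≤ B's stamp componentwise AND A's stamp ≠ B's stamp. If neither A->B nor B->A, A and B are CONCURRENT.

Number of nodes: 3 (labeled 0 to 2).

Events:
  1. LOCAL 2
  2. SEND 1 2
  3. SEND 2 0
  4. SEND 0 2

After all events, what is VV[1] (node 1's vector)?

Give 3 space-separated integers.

Answer: 0 1 0

Derivation:
Initial: VV[0]=[0, 0, 0]
Initial: VV[1]=[0, 0, 0]
Initial: VV[2]=[0, 0, 0]
Event 1: LOCAL 2: VV[2][2]++ -> VV[2]=[0, 0, 1]
Event 2: SEND 1->2: VV[1][1]++ -> VV[1]=[0, 1, 0], msg_vec=[0, 1, 0]; VV[2]=max(VV[2],msg_vec) then VV[2][2]++ -> VV[2]=[0, 1, 2]
Event 3: SEND 2->0: VV[2][2]++ -> VV[2]=[0, 1, 3], msg_vec=[0, 1, 3]; VV[0]=max(VV[0],msg_vec) then VV[0][0]++ -> VV[0]=[1, 1, 3]
Event 4: SEND 0->2: VV[0][0]++ -> VV[0]=[2, 1, 3], msg_vec=[2, 1, 3]; VV[2]=max(VV[2],msg_vec) then VV[2][2]++ -> VV[2]=[2, 1, 4]
Final vectors: VV[0]=[2, 1, 3]; VV[1]=[0, 1, 0]; VV[2]=[2, 1, 4]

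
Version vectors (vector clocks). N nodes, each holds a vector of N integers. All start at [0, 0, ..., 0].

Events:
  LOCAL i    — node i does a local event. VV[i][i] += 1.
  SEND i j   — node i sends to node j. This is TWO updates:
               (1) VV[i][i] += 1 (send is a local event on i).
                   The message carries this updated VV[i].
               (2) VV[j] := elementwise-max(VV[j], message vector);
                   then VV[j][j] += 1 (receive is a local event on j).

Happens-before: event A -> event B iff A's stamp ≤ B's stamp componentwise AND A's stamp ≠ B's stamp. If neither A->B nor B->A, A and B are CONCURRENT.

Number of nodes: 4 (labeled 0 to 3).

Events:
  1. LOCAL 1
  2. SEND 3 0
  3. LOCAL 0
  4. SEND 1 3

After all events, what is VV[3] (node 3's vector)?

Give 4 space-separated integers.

Answer: 0 2 0 2

Derivation:
Initial: VV[0]=[0, 0, 0, 0]
Initial: VV[1]=[0, 0, 0, 0]
Initial: VV[2]=[0, 0, 0, 0]
Initial: VV[3]=[0, 0, 0, 0]
Event 1: LOCAL 1: VV[1][1]++ -> VV[1]=[0, 1, 0, 0]
Event 2: SEND 3->0: VV[3][3]++ -> VV[3]=[0, 0, 0, 1], msg_vec=[0, 0, 0, 1]; VV[0]=max(VV[0],msg_vec) then VV[0][0]++ -> VV[0]=[1, 0, 0, 1]
Event 3: LOCAL 0: VV[0][0]++ -> VV[0]=[2, 0, 0, 1]
Event 4: SEND 1->3: VV[1][1]++ -> VV[1]=[0, 2, 0, 0], msg_vec=[0, 2, 0, 0]; VV[3]=max(VV[3],msg_vec) then VV[3][3]++ -> VV[3]=[0, 2, 0, 2]
Final vectors: VV[0]=[2, 0, 0, 1]; VV[1]=[0, 2, 0, 0]; VV[2]=[0, 0, 0, 0]; VV[3]=[0, 2, 0, 2]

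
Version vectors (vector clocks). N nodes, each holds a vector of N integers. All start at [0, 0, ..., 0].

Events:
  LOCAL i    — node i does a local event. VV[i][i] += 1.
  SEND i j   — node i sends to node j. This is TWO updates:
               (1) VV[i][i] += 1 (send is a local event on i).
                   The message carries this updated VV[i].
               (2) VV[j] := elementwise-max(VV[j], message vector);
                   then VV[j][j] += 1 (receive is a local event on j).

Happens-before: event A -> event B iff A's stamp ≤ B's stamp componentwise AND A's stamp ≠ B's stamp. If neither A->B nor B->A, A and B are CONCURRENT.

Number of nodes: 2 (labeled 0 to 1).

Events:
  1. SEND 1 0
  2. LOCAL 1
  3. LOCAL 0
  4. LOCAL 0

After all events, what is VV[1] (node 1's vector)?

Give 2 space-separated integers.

Initial: VV[0]=[0, 0]
Initial: VV[1]=[0, 0]
Event 1: SEND 1->0: VV[1][1]++ -> VV[1]=[0, 1], msg_vec=[0, 1]; VV[0]=max(VV[0],msg_vec) then VV[0][0]++ -> VV[0]=[1, 1]
Event 2: LOCAL 1: VV[1][1]++ -> VV[1]=[0, 2]
Event 3: LOCAL 0: VV[0][0]++ -> VV[0]=[2, 1]
Event 4: LOCAL 0: VV[0][0]++ -> VV[0]=[3, 1]
Final vectors: VV[0]=[3, 1]; VV[1]=[0, 2]

Answer: 0 2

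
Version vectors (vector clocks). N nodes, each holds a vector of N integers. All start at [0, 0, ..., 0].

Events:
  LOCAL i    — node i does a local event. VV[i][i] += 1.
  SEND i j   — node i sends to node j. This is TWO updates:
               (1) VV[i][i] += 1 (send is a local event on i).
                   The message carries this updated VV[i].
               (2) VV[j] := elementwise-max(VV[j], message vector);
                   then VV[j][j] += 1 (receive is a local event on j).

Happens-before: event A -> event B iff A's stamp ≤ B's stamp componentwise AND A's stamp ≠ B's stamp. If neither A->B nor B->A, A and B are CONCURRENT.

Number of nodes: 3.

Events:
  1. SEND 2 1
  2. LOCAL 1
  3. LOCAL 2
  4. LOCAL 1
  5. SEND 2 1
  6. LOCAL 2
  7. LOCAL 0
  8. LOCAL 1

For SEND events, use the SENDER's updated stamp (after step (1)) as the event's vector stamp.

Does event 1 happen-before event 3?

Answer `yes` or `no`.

Answer: yes

Derivation:
Initial: VV[0]=[0, 0, 0]
Initial: VV[1]=[0, 0, 0]
Initial: VV[2]=[0, 0, 0]
Event 1: SEND 2->1: VV[2][2]++ -> VV[2]=[0, 0, 1], msg_vec=[0, 0, 1]; VV[1]=max(VV[1],msg_vec) then VV[1][1]++ -> VV[1]=[0, 1, 1]
Event 2: LOCAL 1: VV[1][1]++ -> VV[1]=[0, 2, 1]
Event 3: LOCAL 2: VV[2][2]++ -> VV[2]=[0, 0, 2]
Event 4: LOCAL 1: VV[1][1]++ -> VV[1]=[0, 3, 1]
Event 5: SEND 2->1: VV[2][2]++ -> VV[2]=[0, 0, 3], msg_vec=[0, 0, 3]; VV[1]=max(VV[1],msg_vec) then VV[1][1]++ -> VV[1]=[0, 4, 3]
Event 6: LOCAL 2: VV[2][2]++ -> VV[2]=[0, 0, 4]
Event 7: LOCAL 0: VV[0][0]++ -> VV[0]=[1, 0, 0]
Event 8: LOCAL 1: VV[1][1]++ -> VV[1]=[0, 5, 3]
Event 1 stamp: [0, 0, 1]
Event 3 stamp: [0, 0, 2]
[0, 0, 1] <= [0, 0, 2]? True. Equal? False. Happens-before: True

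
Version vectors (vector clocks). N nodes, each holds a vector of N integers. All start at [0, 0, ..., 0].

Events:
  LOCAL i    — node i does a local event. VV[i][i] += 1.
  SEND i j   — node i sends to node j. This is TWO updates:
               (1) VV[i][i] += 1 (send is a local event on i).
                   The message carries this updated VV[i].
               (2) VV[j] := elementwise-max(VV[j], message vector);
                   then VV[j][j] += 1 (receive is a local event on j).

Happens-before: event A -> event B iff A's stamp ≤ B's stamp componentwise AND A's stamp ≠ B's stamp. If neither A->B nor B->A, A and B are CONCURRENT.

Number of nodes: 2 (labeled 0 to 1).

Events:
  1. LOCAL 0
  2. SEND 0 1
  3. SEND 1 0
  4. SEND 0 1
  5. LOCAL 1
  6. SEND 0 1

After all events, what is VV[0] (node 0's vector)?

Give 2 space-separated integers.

Answer: 5 2

Derivation:
Initial: VV[0]=[0, 0]
Initial: VV[1]=[0, 0]
Event 1: LOCAL 0: VV[0][0]++ -> VV[0]=[1, 0]
Event 2: SEND 0->1: VV[0][0]++ -> VV[0]=[2, 0], msg_vec=[2, 0]; VV[1]=max(VV[1],msg_vec) then VV[1][1]++ -> VV[1]=[2, 1]
Event 3: SEND 1->0: VV[1][1]++ -> VV[1]=[2, 2], msg_vec=[2, 2]; VV[0]=max(VV[0],msg_vec) then VV[0][0]++ -> VV[0]=[3, 2]
Event 4: SEND 0->1: VV[0][0]++ -> VV[0]=[4, 2], msg_vec=[4, 2]; VV[1]=max(VV[1],msg_vec) then VV[1][1]++ -> VV[1]=[4, 3]
Event 5: LOCAL 1: VV[1][1]++ -> VV[1]=[4, 4]
Event 6: SEND 0->1: VV[0][0]++ -> VV[0]=[5, 2], msg_vec=[5, 2]; VV[1]=max(VV[1],msg_vec) then VV[1][1]++ -> VV[1]=[5, 5]
Final vectors: VV[0]=[5, 2]; VV[1]=[5, 5]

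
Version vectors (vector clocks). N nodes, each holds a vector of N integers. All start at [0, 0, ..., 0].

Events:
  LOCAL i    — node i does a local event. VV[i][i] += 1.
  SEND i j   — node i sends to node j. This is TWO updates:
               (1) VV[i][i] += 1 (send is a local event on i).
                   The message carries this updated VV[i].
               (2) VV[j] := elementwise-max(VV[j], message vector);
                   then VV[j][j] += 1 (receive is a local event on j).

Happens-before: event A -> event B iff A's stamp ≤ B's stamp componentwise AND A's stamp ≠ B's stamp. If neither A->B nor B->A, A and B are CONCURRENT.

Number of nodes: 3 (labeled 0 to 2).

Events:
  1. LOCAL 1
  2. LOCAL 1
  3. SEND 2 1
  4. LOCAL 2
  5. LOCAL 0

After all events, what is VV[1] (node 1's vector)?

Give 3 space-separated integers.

Answer: 0 3 1

Derivation:
Initial: VV[0]=[0, 0, 0]
Initial: VV[1]=[0, 0, 0]
Initial: VV[2]=[0, 0, 0]
Event 1: LOCAL 1: VV[1][1]++ -> VV[1]=[0, 1, 0]
Event 2: LOCAL 1: VV[1][1]++ -> VV[1]=[0, 2, 0]
Event 3: SEND 2->1: VV[2][2]++ -> VV[2]=[0, 0, 1], msg_vec=[0, 0, 1]; VV[1]=max(VV[1],msg_vec) then VV[1][1]++ -> VV[1]=[0, 3, 1]
Event 4: LOCAL 2: VV[2][2]++ -> VV[2]=[0, 0, 2]
Event 5: LOCAL 0: VV[0][0]++ -> VV[0]=[1, 0, 0]
Final vectors: VV[0]=[1, 0, 0]; VV[1]=[0, 3, 1]; VV[2]=[0, 0, 2]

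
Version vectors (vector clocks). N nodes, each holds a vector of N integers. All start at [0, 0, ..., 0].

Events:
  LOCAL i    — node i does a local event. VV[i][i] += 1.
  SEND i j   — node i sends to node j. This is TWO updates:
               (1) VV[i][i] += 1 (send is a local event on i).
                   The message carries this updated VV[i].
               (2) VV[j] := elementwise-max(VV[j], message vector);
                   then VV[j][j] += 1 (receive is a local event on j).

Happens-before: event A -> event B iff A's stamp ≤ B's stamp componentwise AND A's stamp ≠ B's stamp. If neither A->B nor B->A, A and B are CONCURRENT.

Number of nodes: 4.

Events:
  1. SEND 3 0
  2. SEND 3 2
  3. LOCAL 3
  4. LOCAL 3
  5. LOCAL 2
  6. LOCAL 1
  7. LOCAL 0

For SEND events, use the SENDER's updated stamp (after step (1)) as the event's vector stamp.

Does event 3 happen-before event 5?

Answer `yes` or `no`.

Answer: no

Derivation:
Initial: VV[0]=[0, 0, 0, 0]
Initial: VV[1]=[0, 0, 0, 0]
Initial: VV[2]=[0, 0, 0, 0]
Initial: VV[3]=[0, 0, 0, 0]
Event 1: SEND 3->0: VV[3][3]++ -> VV[3]=[0, 0, 0, 1], msg_vec=[0, 0, 0, 1]; VV[0]=max(VV[0],msg_vec) then VV[0][0]++ -> VV[0]=[1, 0, 0, 1]
Event 2: SEND 3->2: VV[3][3]++ -> VV[3]=[0, 0, 0, 2], msg_vec=[0, 0, 0, 2]; VV[2]=max(VV[2],msg_vec) then VV[2][2]++ -> VV[2]=[0, 0, 1, 2]
Event 3: LOCAL 3: VV[3][3]++ -> VV[3]=[0, 0, 0, 3]
Event 4: LOCAL 3: VV[3][3]++ -> VV[3]=[0, 0, 0, 4]
Event 5: LOCAL 2: VV[2][2]++ -> VV[2]=[0, 0, 2, 2]
Event 6: LOCAL 1: VV[1][1]++ -> VV[1]=[0, 1, 0, 0]
Event 7: LOCAL 0: VV[0][0]++ -> VV[0]=[2, 0, 0, 1]
Event 3 stamp: [0, 0, 0, 3]
Event 5 stamp: [0, 0, 2, 2]
[0, 0, 0, 3] <= [0, 0, 2, 2]? False. Equal? False. Happens-before: False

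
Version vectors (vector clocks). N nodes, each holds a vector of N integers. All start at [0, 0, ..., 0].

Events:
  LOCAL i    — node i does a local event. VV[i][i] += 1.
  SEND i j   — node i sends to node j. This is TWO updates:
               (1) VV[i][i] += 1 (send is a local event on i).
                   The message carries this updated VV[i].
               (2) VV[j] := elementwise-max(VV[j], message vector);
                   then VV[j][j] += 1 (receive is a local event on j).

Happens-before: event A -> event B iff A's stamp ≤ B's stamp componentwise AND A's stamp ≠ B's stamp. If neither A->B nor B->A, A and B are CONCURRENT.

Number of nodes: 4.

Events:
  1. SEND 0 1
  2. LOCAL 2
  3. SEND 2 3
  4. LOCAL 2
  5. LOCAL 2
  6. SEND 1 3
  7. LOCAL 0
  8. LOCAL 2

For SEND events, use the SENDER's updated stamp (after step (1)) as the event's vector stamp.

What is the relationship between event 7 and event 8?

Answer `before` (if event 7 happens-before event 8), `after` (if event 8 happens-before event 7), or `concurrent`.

Answer: concurrent

Derivation:
Initial: VV[0]=[0, 0, 0, 0]
Initial: VV[1]=[0, 0, 0, 0]
Initial: VV[2]=[0, 0, 0, 0]
Initial: VV[3]=[0, 0, 0, 0]
Event 1: SEND 0->1: VV[0][0]++ -> VV[0]=[1, 0, 0, 0], msg_vec=[1, 0, 0, 0]; VV[1]=max(VV[1],msg_vec) then VV[1][1]++ -> VV[1]=[1, 1, 0, 0]
Event 2: LOCAL 2: VV[2][2]++ -> VV[2]=[0, 0, 1, 0]
Event 3: SEND 2->3: VV[2][2]++ -> VV[2]=[0, 0, 2, 0], msg_vec=[0, 0, 2, 0]; VV[3]=max(VV[3],msg_vec) then VV[3][3]++ -> VV[3]=[0, 0, 2, 1]
Event 4: LOCAL 2: VV[2][2]++ -> VV[2]=[0, 0, 3, 0]
Event 5: LOCAL 2: VV[2][2]++ -> VV[2]=[0, 0, 4, 0]
Event 6: SEND 1->3: VV[1][1]++ -> VV[1]=[1, 2, 0, 0], msg_vec=[1, 2, 0, 0]; VV[3]=max(VV[3],msg_vec) then VV[3][3]++ -> VV[3]=[1, 2, 2, 2]
Event 7: LOCAL 0: VV[0][0]++ -> VV[0]=[2, 0, 0, 0]
Event 8: LOCAL 2: VV[2][2]++ -> VV[2]=[0, 0, 5, 0]
Event 7 stamp: [2, 0, 0, 0]
Event 8 stamp: [0, 0, 5, 0]
[2, 0, 0, 0] <= [0, 0, 5, 0]? False
[0, 0, 5, 0] <= [2, 0, 0, 0]? False
Relation: concurrent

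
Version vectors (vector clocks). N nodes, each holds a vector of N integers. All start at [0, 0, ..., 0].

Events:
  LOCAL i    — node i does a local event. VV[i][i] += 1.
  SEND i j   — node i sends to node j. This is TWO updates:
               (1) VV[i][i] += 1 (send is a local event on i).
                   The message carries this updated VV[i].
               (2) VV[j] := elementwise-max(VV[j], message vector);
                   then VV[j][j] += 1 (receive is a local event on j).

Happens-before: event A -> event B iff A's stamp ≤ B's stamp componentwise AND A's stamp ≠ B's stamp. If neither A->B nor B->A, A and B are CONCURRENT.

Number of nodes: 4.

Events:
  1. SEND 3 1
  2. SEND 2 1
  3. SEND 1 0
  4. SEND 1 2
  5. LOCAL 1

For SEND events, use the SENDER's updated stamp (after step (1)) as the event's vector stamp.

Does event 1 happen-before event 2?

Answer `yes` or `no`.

Initial: VV[0]=[0, 0, 0, 0]
Initial: VV[1]=[0, 0, 0, 0]
Initial: VV[2]=[0, 0, 0, 0]
Initial: VV[3]=[0, 0, 0, 0]
Event 1: SEND 3->1: VV[3][3]++ -> VV[3]=[0, 0, 0, 1], msg_vec=[0, 0, 0, 1]; VV[1]=max(VV[1],msg_vec) then VV[1][1]++ -> VV[1]=[0, 1, 0, 1]
Event 2: SEND 2->1: VV[2][2]++ -> VV[2]=[0, 0, 1, 0], msg_vec=[0, 0, 1, 0]; VV[1]=max(VV[1],msg_vec) then VV[1][1]++ -> VV[1]=[0, 2, 1, 1]
Event 3: SEND 1->0: VV[1][1]++ -> VV[1]=[0, 3, 1, 1], msg_vec=[0, 3, 1, 1]; VV[0]=max(VV[0],msg_vec) then VV[0][0]++ -> VV[0]=[1, 3, 1, 1]
Event 4: SEND 1->2: VV[1][1]++ -> VV[1]=[0, 4, 1, 1], msg_vec=[0, 4, 1, 1]; VV[2]=max(VV[2],msg_vec) then VV[2][2]++ -> VV[2]=[0, 4, 2, 1]
Event 5: LOCAL 1: VV[1][1]++ -> VV[1]=[0, 5, 1, 1]
Event 1 stamp: [0, 0, 0, 1]
Event 2 stamp: [0, 0, 1, 0]
[0, 0, 0, 1] <= [0, 0, 1, 0]? False. Equal? False. Happens-before: False

Answer: no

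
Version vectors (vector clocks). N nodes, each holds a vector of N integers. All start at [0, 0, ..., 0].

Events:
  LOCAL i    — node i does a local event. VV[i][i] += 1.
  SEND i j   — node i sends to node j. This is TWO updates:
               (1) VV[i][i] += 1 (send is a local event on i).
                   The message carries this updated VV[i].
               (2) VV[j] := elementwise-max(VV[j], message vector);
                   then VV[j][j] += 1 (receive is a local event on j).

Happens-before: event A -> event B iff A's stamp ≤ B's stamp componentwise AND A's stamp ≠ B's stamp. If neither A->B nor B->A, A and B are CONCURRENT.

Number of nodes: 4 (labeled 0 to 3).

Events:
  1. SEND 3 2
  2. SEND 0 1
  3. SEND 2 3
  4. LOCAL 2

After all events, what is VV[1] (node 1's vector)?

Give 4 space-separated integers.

Initial: VV[0]=[0, 0, 0, 0]
Initial: VV[1]=[0, 0, 0, 0]
Initial: VV[2]=[0, 0, 0, 0]
Initial: VV[3]=[0, 0, 0, 0]
Event 1: SEND 3->2: VV[3][3]++ -> VV[3]=[0, 0, 0, 1], msg_vec=[0, 0, 0, 1]; VV[2]=max(VV[2],msg_vec) then VV[2][2]++ -> VV[2]=[0, 0, 1, 1]
Event 2: SEND 0->1: VV[0][0]++ -> VV[0]=[1, 0, 0, 0], msg_vec=[1, 0, 0, 0]; VV[1]=max(VV[1],msg_vec) then VV[1][1]++ -> VV[1]=[1, 1, 0, 0]
Event 3: SEND 2->3: VV[2][2]++ -> VV[2]=[0, 0, 2, 1], msg_vec=[0, 0, 2, 1]; VV[3]=max(VV[3],msg_vec) then VV[3][3]++ -> VV[3]=[0, 0, 2, 2]
Event 4: LOCAL 2: VV[2][2]++ -> VV[2]=[0, 0, 3, 1]
Final vectors: VV[0]=[1, 0, 0, 0]; VV[1]=[1, 1, 0, 0]; VV[2]=[0, 0, 3, 1]; VV[3]=[0, 0, 2, 2]

Answer: 1 1 0 0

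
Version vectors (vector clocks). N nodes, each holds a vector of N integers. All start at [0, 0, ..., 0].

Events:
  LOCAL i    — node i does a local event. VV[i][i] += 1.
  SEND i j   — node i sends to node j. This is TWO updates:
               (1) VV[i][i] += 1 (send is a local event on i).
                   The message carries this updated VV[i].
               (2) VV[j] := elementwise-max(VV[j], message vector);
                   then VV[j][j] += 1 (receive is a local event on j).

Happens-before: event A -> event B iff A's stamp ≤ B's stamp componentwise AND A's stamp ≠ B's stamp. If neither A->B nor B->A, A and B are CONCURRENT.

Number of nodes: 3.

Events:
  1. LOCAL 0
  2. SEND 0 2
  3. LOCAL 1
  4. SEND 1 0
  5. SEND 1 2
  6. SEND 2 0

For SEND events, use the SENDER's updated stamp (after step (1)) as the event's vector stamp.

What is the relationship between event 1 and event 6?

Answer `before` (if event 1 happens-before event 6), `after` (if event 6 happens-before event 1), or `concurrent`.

Initial: VV[0]=[0, 0, 0]
Initial: VV[1]=[0, 0, 0]
Initial: VV[2]=[0, 0, 0]
Event 1: LOCAL 0: VV[0][0]++ -> VV[0]=[1, 0, 0]
Event 2: SEND 0->2: VV[0][0]++ -> VV[0]=[2, 0, 0], msg_vec=[2, 0, 0]; VV[2]=max(VV[2],msg_vec) then VV[2][2]++ -> VV[2]=[2, 0, 1]
Event 3: LOCAL 1: VV[1][1]++ -> VV[1]=[0, 1, 0]
Event 4: SEND 1->0: VV[1][1]++ -> VV[1]=[0, 2, 0], msg_vec=[0, 2, 0]; VV[0]=max(VV[0],msg_vec) then VV[0][0]++ -> VV[0]=[3, 2, 0]
Event 5: SEND 1->2: VV[1][1]++ -> VV[1]=[0, 3, 0], msg_vec=[0, 3, 0]; VV[2]=max(VV[2],msg_vec) then VV[2][2]++ -> VV[2]=[2, 3, 2]
Event 6: SEND 2->0: VV[2][2]++ -> VV[2]=[2, 3, 3], msg_vec=[2, 3, 3]; VV[0]=max(VV[0],msg_vec) then VV[0][0]++ -> VV[0]=[4, 3, 3]
Event 1 stamp: [1, 0, 0]
Event 6 stamp: [2, 3, 3]
[1, 0, 0] <= [2, 3, 3]? True
[2, 3, 3] <= [1, 0, 0]? False
Relation: before

Answer: before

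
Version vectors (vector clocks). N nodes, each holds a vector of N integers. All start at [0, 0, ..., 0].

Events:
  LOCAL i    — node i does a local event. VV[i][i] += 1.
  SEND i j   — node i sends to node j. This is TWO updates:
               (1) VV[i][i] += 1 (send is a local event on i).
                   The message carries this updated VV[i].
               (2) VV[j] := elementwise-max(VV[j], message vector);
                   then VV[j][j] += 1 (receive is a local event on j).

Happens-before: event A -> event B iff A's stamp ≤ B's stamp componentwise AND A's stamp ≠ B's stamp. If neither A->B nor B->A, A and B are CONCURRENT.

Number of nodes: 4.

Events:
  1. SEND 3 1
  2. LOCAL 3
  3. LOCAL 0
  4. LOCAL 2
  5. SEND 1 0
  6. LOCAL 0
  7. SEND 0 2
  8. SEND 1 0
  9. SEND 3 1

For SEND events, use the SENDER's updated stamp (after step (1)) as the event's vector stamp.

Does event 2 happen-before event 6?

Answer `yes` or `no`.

Answer: no

Derivation:
Initial: VV[0]=[0, 0, 0, 0]
Initial: VV[1]=[0, 0, 0, 0]
Initial: VV[2]=[0, 0, 0, 0]
Initial: VV[3]=[0, 0, 0, 0]
Event 1: SEND 3->1: VV[3][3]++ -> VV[3]=[0, 0, 0, 1], msg_vec=[0, 0, 0, 1]; VV[1]=max(VV[1],msg_vec) then VV[1][1]++ -> VV[1]=[0, 1, 0, 1]
Event 2: LOCAL 3: VV[3][3]++ -> VV[3]=[0, 0, 0, 2]
Event 3: LOCAL 0: VV[0][0]++ -> VV[0]=[1, 0, 0, 0]
Event 4: LOCAL 2: VV[2][2]++ -> VV[2]=[0, 0, 1, 0]
Event 5: SEND 1->0: VV[1][1]++ -> VV[1]=[0, 2, 0, 1], msg_vec=[0, 2, 0, 1]; VV[0]=max(VV[0],msg_vec) then VV[0][0]++ -> VV[0]=[2, 2, 0, 1]
Event 6: LOCAL 0: VV[0][0]++ -> VV[0]=[3, 2, 0, 1]
Event 7: SEND 0->2: VV[0][0]++ -> VV[0]=[4, 2, 0, 1], msg_vec=[4, 2, 0, 1]; VV[2]=max(VV[2],msg_vec) then VV[2][2]++ -> VV[2]=[4, 2, 2, 1]
Event 8: SEND 1->0: VV[1][1]++ -> VV[1]=[0, 3, 0, 1], msg_vec=[0, 3, 0, 1]; VV[0]=max(VV[0],msg_vec) then VV[0][0]++ -> VV[0]=[5, 3, 0, 1]
Event 9: SEND 3->1: VV[3][3]++ -> VV[3]=[0, 0, 0, 3], msg_vec=[0, 0, 0, 3]; VV[1]=max(VV[1],msg_vec) then VV[1][1]++ -> VV[1]=[0, 4, 0, 3]
Event 2 stamp: [0, 0, 0, 2]
Event 6 stamp: [3, 2, 0, 1]
[0, 0, 0, 2] <= [3, 2, 0, 1]? False. Equal? False. Happens-before: False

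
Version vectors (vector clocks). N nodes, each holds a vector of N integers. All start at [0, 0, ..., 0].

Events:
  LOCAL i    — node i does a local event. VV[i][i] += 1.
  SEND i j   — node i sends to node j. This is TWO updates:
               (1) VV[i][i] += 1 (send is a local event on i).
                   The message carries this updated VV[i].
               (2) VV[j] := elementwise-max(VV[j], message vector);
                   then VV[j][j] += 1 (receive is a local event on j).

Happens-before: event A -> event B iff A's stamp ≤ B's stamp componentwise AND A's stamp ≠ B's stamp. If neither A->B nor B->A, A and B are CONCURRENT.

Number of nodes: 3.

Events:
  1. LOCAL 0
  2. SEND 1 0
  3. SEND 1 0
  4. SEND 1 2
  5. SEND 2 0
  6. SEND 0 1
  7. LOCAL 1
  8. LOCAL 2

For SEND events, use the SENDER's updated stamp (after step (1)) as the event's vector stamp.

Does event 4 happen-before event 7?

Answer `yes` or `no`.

Initial: VV[0]=[0, 0, 0]
Initial: VV[1]=[0, 0, 0]
Initial: VV[2]=[0, 0, 0]
Event 1: LOCAL 0: VV[0][0]++ -> VV[0]=[1, 0, 0]
Event 2: SEND 1->0: VV[1][1]++ -> VV[1]=[0, 1, 0], msg_vec=[0, 1, 0]; VV[0]=max(VV[0],msg_vec) then VV[0][0]++ -> VV[0]=[2, 1, 0]
Event 3: SEND 1->0: VV[1][1]++ -> VV[1]=[0, 2, 0], msg_vec=[0, 2, 0]; VV[0]=max(VV[0],msg_vec) then VV[0][0]++ -> VV[0]=[3, 2, 0]
Event 4: SEND 1->2: VV[1][1]++ -> VV[1]=[0, 3, 0], msg_vec=[0, 3, 0]; VV[2]=max(VV[2],msg_vec) then VV[2][2]++ -> VV[2]=[0, 3, 1]
Event 5: SEND 2->0: VV[2][2]++ -> VV[2]=[0, 3, 2], msg_vec=[0, 3, 2]; VV[0]=max(VV[0],msg_vec) then VV[0][0]++ -> VV[0]=[4, 3, 2]
Event 6: SEND 0->1: VV[0][0]++ -> VV[0]=[5, 3, 2], msg_vec=[5, 3, 2]; VV[1]=max(VV[1],msg_vec) then VV[1][1]++ -> VV[1]=[5, 4, 2]
Event 7: LOCAL 1: VV[1][1]++ -> VV[1]=[5, 5, 2]
Event 8: LOCAL 2: VV[2][2]++ -> VV[2]=[0, 3, 3]
Event 4 stamp: [0, 3, 0]
Event 7 stamp: [5, 5, 2]
[0, 3, 0] <= [5, 5, 2]? True. Equal? False. Happens-before: True

Answer: yes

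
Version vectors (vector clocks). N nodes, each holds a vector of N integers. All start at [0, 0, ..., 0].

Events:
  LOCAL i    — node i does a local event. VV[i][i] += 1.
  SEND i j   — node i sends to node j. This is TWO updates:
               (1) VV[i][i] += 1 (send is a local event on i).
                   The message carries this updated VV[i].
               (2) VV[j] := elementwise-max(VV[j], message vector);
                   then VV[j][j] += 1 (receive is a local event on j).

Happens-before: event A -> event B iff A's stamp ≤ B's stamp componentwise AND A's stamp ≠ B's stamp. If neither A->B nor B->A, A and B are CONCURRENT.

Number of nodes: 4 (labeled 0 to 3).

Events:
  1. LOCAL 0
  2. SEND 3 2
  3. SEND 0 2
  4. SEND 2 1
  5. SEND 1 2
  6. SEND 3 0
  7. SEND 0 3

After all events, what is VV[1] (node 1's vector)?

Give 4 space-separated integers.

Answer: 2 2 3 1

Derivation:
Initial: VV[0]=[0, 0, 0, 0]
Initial: VV[1]=[0, 0, 0, 0]
Initial: VV[2]=[0, 0, 0, 0]
Initial: VV[3]=[0, 0, 0, 0]
Event 1: LOCAL 0: VV[0][0]++ -> VV[0]=[1, 0, 0, 0]
Event 2: SEND 3->2: VV[3][3]++ -> VV[3]=[0, 0, 0, 1], msg_vec=[0, 0, 0, 1]; VV[2]=max(VV[2],msg_vec) then VV[2][2]++ -> VV[2]=[0, 0, 1, 1]
Event 3: SEND 0->2: VV[0][0]++ -> VV[0]=[2, 0, 0, 0], msg_vec=[2, 0, 0, 0]; VV[2]=max(VV[2],msg_vec) then VV[2][2]++ -> VV[2]=[2, 0, 2, 1]
Event 4: SEND 2->1: VV[2][2]++ -> VV[2]=[2, 0, 3, 1], msg_vec=[2, 0, 3, 1]; VV[1]=max(VV[1],msg_vec) then VV[1][1]++ -> VV[1]=[2, 1, 3, 1]
Event 5: SEND 1->2: VV[1][1]++ -> VV[1]=[2, 2, 3, 1], msg_vec=[2, 2, 3, 1]; VV[2]=max(VV[2],msg_vec) then VV[2][2]++ -> VV[2]=[2, 2, 4, 1]
Event 6: SEND 3->0: VV[3][3]++ -> VV[3]=[0, 0, 0, 2], msg_vec=[0, 0, 0, 2]; VV[0]=max(VV[0],msg_vec) then VV[0][0]++ -> VV[0]=[3, 0, 0, 2]
Event 7: SEND 0->3: VV[0][0]++ -> VV[0]=[4, 0, 0, 2], msg_vec=[4, 0, 0, 2]; VV[3]=max(VV[3],msg_vec) then VV[3][3]++ -> VV[3]=[4, 0, 0, 3]
Final vectors: VV[0]=[4, 0, 0, 2]; VV[1]=[2, 2, 3, 1]; VV[2]=[2, 2, 4, 1]; VV[3]=[4, 0, 0, 3]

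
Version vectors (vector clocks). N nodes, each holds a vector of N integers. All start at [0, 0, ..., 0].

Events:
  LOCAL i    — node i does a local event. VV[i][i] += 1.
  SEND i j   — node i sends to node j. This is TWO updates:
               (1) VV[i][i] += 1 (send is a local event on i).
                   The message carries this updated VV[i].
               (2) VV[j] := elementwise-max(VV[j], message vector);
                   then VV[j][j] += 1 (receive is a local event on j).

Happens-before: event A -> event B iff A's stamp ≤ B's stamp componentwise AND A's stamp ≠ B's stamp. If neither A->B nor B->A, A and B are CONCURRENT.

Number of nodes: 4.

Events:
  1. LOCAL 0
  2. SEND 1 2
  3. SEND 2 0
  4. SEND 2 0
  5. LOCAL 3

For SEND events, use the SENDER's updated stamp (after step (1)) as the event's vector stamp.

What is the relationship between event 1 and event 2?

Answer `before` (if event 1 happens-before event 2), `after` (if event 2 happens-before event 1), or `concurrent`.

Answer: concurrent

Derivation:
Initial: VV[0]=[0, 0, 0, 0]
Initial: VV[1]=[0, 0, 0, 0]
Initial: VV[2]=[0, 0, 0, 0]
Initial: VV[3]=[0, 0, 0, 0]
Event 1: LOCAL 0: VV[0][0]++ -> VV[0]=[1, 0, 0, 0]
Event 2: SEND 1->2: VV[1][1]++ -> VV[1]=[0, 1, 0, 0], msg_vec=[0, 1, 0, 0]; VV[2]=max(VV[2],msg_vec) then VV[2][2]++ -> VV[2]=[0, 1, 1, 0]
Event 3: SEND 2->0: VV[2][2]++ -> VV[2]=[0, 1, 2, 0], msg_vec=[0, 1, 2, 0]; VV[0]=max(VV[0],msg_vec) then VV[0][0]++ -> VV[0]=[2, 1, 2, 0]
Event 4: SEND 2->0: VV[2][2]++ -> VV[2]=[0, 1, 3, 0], msg_vec=[0, 1, 3, 0]; VV[0]=max(VV[0],msg_vec) then VV[0][0]++ -> VV[0]=[3, 1, 3, 0]
Event 5: LOCAL 3: VV[3][3]++ -> VV[3]=[0, 0, 0, 1]
Event 1 stamp: [1, 0, 0, 0]
Event 2 stamp: [0, 1, 0, 0]
[1, 0, 0, 0] <= [0, 1, 0, 0]? False
[0, 1, 0, 0] <= [1, 0, 0, 0]? False
Relation: concurrent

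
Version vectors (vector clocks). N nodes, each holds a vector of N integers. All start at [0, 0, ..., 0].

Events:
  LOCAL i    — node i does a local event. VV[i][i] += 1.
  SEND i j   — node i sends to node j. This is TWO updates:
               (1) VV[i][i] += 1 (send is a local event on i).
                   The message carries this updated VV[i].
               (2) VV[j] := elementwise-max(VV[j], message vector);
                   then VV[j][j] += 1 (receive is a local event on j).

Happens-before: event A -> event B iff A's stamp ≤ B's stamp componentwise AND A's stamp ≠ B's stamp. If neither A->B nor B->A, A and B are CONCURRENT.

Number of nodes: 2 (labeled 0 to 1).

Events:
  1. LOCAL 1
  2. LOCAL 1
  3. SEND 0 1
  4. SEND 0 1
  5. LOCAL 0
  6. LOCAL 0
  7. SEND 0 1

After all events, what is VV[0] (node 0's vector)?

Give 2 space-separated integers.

Initial: VV[0]=[0, 0]
Initial: VV[1]=[0, 0]
Event 1: LOCAL 1: VV[1][1]++ -> VV[1]=[0, 1]
Event 2: LOCAL 1: VV[1][1]++ -> VV[1]=[0, 2]
Event 3: SEND 0->1: VV[0][0]++ -> VV[0]=[1, 0], msg_vec=[1, 0]; VV[1]=max(VV[1],msg_vec) then VV[1][1]++ -> VV[1]=[1, 3]
Event 4: SEND 0->1: VV[0][0]++ -> VV[0]=[2, 0], msg_vec=[2, 0]; VV[1]=max(VV[1],msg_vec) then VV[1][1]++ -> VV[1]=[2, 4]
Event 5: LOCAL 0: VV[0][0]++ -> VV[0]=[3, 0]
Event 6: LOCAL 0: VV[0][0]++ -> VV[0]=[4, 0]
Event 7: SEND 0->1: VV[0][0]++ -> VV[0]=[5, 0], msg_vec=[5, 0]; VV[1]=max(VV[1],msg_vec) then VV[1][1]++ -> VV[1]=[5, 5]
Final vectors: VV[0]=[5, 0]; VV[1]=[5, 5]

Answer: 5 0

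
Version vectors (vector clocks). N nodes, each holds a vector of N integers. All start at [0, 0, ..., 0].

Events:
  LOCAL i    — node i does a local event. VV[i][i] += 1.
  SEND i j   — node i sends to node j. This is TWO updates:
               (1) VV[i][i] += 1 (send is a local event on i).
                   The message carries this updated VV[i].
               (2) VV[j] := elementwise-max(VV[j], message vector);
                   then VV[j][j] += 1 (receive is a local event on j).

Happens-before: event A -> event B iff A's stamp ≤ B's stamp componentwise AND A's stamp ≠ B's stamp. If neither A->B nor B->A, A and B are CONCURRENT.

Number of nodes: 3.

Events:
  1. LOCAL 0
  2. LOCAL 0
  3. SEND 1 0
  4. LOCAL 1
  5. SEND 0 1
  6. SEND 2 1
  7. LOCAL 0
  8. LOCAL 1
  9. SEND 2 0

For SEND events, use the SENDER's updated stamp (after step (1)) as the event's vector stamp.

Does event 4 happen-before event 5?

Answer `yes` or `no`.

Initial: VV[0]=[0, 0, 0]
Initial: VV[1]=[0, 0, 0]
Initial: VV[2]=[0, 0, 0]
Event 1: LOCAL 0: VV[0][0]++ -> VV[0]=[1, 0, 0]
Event 2: LOCAL 0: VV[0][0]++ -> VV[0]=[2, 0, 0]
Event 3: SEND 1->0: VV[1][1]++ -> VV[1]=[0, 1, 0], msg_vec=[0, 1, 0]; VV[0]=max(VV[0],msg_vec) then VV[0][0]++ -> VV[0]=[3, 1, 0]
Event 4: LOCAL 1: VV[1][1]++ -> VV[1]=[0, 2, 0]
Event 5: SEND 0->1: VV[0][0]++ -> VV[0]=[4, 1, 0], msg_vec=[4, 1, 0]; VV[1]=max(VV[1],msg_vec) then VV[1][1]++ -> VV[1]=[4, 3, 0]
Event 6: SEND 2->1: VV[2][2]++ -> VV[2]=[0, 0, 1], msg_vec=[0, 0, 1]; VV[1]=max(VV[1],msg_vec) then VV[1][1]++ -> VV[1]=[4, 4, 1]
Event 7: LOCAL 0: VV[0][0]++ -> VV[0]=[5, 1, 0]
Event 8: LOCAL 1: VV[1][1]++ -> VV[1]=[4, 5, 1]
Event 9: SEND 2->0: VV[2][2]++ -> VV[2]=[0, 0, 2], msg_vec=[0, 0, 2]; VV[0]=max(VV[0],msg_vec) then VV[0][0]++ -> VV[0]=[6, 1, 2]
Event 4 stamp: [0, 2, 0]
Event 5 stamp: [4, 1, 0]
[0, 2, 0] <= [4, 1, 0]? False. Equal? False. Happens-before: False

Answer: no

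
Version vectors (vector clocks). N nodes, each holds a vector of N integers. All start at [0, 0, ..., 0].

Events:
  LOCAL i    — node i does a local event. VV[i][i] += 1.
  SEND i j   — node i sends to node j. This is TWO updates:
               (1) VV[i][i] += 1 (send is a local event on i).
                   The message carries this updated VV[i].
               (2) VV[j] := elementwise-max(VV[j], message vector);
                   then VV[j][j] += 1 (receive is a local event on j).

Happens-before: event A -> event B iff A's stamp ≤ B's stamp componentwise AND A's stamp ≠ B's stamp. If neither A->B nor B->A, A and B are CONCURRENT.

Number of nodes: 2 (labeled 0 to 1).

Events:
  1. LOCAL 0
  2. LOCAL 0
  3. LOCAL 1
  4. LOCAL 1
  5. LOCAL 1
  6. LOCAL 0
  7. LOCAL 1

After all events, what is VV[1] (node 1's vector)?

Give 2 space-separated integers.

Answer: 0 4

Derivation:
Initial: VV[0]=[0, 0]
Initial: VV[1]=[0, 0]
Event 1: LOCAL 0: VV[0][0]++ -> VV[0]=[1, 0]
Event 2: LOCAL 0: VV[0][0]++ -> VV[0]=[2, 0]
Event 3: LOCAL 1: VV[1][1]++ -> VV[1]=[0, 1]
Event 4: LOCAL 1: VV[1][1]++ -> VV[1]=[0, 2]
Event 5: LOCAL 1: VV[1][1]++ -> VV[1]=[0, 3]
Event 6: LOCAL 0: VV[0][0]++ -> VV[0]=[3, 0]
Event 7: LOCAL 1: VV[1][1]++ -> VV[1]=[0, 4]
Final vectors: VV[0]=[3, 0]; VV[1]=[0, 4]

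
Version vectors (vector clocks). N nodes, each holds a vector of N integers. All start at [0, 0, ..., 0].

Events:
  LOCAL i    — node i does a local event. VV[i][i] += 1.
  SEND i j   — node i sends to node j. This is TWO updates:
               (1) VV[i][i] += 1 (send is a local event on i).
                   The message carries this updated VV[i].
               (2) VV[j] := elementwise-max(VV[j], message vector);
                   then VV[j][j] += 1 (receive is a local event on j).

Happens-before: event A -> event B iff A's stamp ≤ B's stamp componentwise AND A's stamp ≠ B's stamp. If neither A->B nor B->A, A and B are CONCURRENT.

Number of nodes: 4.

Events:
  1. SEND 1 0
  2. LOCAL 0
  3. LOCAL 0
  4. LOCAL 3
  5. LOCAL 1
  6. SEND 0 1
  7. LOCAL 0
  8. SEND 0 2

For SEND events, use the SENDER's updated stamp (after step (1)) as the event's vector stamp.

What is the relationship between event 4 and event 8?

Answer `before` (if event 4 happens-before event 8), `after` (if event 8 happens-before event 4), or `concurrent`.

Answer: concurrent

Derivation:
Initial: VV[0]=[0, 0, 0, 0]
Initial: VV[1]=[0, 0, 0, 0]
Initial: VV[2]=[0, 0, 0, 0]
Initial: VV[3]=[0, 0, 0, 0]
Event 1: SEND 1->0: VV[1][1]++ -> VV[1]=[0, 1, 0, 0], msg_vec=[0, 1, 0, 0]; VV[0]=max(VV[0],msg_vec) then VV[0][0]++ -> VV[0]=[1, 1, 0, 0]
Event 2: LOCAL 0: VV[0][0]++ -> VV[0]=[2, 1, 0, 0]
Event 3: LOCAL 0: VV[0][0]++ -> VV[0]=[3, 1, 0, 0]
Event 4: LOCAL 3: VV[3][3]++ -> VV[3]=[0, 0, 0, 1]
Event 5: LOCAL 1: VV[1][1]++ -> VV[1]=[0, 2, 0, 0]
Event 6: SEND 0->1: VV[0][0]++ -> VV[0]=[4, 1, 0, 0], msg_vec=[4, 1, 0, 0]; VV[1]=max(VV[1],msg_vec) then VV[1][1]++ -> VV[1]=[4, 3, 0, 0]
Event 7: LOCAL 0: VV[0][0]++ -> VV[0]=[5, 1, 0, 0]
Event 8: SEND 0->2: VV[0][0]++ -> VV[0]=[6, 1, 0, 0], msg_vec=[6, 1, 0, 0]; VV[2]=max(VV[2],msg_vec) then VV[2][2]++ -> VV[2]=[6, 1, 1, 0]
Event 4 stamp: [0, 0, 0, 1]
Event 8 stamp: [6, 1, 0, 0]
[0, 0, 0, 1] <= [6, 1, 0, 0]? False
[6, 1, 0, 0] <= [0, 0, 0, 1]? False
Relation: concurrent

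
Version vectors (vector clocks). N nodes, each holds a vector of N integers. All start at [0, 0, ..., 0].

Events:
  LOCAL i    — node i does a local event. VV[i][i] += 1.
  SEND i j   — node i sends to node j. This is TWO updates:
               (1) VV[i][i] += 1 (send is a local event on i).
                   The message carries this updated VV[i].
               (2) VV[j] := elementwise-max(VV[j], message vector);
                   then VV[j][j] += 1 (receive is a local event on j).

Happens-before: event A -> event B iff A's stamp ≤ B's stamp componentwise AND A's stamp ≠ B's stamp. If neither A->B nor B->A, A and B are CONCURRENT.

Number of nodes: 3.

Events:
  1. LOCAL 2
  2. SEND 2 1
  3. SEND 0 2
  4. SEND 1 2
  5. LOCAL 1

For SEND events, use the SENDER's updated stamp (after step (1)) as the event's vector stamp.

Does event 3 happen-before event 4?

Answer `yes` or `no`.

Answer: no

Derivation:
Initial: VV[0]=[0, 0, 0]
Initial: VV[1]=[0, 0, 0]
Initial: VV[2]=[0, 0, 0]
Event 1: LOCAL 2: VV[2][2]++ -> VV[2]=[0, 0, 1]
Event 2: SEND 2->1: VV[2][2]++ -> VV[2]=[0, 0, 2], msg_vec=[0, 0, 2]; VV[1]=max(VV[1],msg_vec) then VV[1][1]++ -> VV[1]=[0, 1, 2]
Event 3: SEND 0->2: VV[0][0]++ -> VV[0]=[1, 0, 0], msg_vec=[1, 0, 0]; VV[2]=max(VV[2],msg_vec) then VV[2][2]++ -> VV[2]=[1, 0, 3]
Event 4: SEND 1->2: VV[1][1]++ -> VV[1]=[0, 2, 2], msg_vec=[0, 2, 2]; VV[2]=max(VV[2],msg_vec) then VV[2][2]++ -> VV[2]=[1, 2, 4]
Event 5: LOCAL 1: VV[1][1]++ -> VV[1]=[0, 3, 2]
Event 3 stamp: [1, 0, 0]
Event 4 stamp: [0, 2, 2]
[1, 0, 0] <= [0, 2, 2]? False. Equal? False. Happens-before: False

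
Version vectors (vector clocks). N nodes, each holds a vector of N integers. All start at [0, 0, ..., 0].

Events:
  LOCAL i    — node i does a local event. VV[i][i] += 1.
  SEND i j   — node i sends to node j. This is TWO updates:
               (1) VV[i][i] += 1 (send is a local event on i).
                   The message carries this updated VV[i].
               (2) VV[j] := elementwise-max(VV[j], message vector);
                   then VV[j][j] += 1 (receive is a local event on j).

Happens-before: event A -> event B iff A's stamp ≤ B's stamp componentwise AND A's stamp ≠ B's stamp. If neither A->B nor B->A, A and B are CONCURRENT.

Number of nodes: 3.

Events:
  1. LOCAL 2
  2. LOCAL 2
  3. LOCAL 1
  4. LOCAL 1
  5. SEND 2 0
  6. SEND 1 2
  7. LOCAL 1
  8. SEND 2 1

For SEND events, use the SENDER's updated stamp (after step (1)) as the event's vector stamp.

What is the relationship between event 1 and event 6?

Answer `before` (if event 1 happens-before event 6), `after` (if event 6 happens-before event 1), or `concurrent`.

Answer: concurrent

Derivation:
Initial: VV[0]=[0, 0, 0]
Initial: VV[1]=[0, 0, 0]
Initial: VV[2]=[0, 0, 0]
Event 1: LOCAL 2: VV[2][2]++ -> VV[2]=[0, 0, 1]
Event 2: LOCAL 2: VV[2][2]++ -> VV[2]=[0, 0, 2]
Event 3: LOCAL 1: VV[1][1]++ -> VV[1]=[0, 1, 0]
Event 4: LOCAL 1: VV[1][1]++ -> VV[1]=[0, 2, 0]
Event 5: SEND 2->0: VV[2][2]++ -> VV[2]=[0, 0, 3], msg_vec=[0, 0, 3]; VV[0]=max(VV[0],msg_vec) then VV[0][0]++ -> VV[0]=[1, 0, 3]
Event 6: SEND 1->2: VV[1][1]++ -> VV[1]=[0, 3, 0], msg_vec=[0, 3, 0]; VV[2]=max(VV[2],msg_vec) then VV[2][2]++ -> VV[2]=[0, 3, 4]
Event 7: LOCAL 1: VV[1][1]++ -> VV[1]=[0, 4, 0]
Event 8: SEND 2->1: VV[2][2]++ -> VV[2]=[0, 3, 5], msg_vec=[0, 3, 5]; VV[1]=max(VV[1],msg_vec) then VV[1][1]++ -> VV[1]=[0, 5, 5]
Event 1 stamp: [0, 0, 1]
Event 6 stamp: [0, 3, 0]
[0, 0, 1] <= [0, 3, 0]? False
[0, 3, 0] <= [0, 0, 1]? False
Relation: concurrent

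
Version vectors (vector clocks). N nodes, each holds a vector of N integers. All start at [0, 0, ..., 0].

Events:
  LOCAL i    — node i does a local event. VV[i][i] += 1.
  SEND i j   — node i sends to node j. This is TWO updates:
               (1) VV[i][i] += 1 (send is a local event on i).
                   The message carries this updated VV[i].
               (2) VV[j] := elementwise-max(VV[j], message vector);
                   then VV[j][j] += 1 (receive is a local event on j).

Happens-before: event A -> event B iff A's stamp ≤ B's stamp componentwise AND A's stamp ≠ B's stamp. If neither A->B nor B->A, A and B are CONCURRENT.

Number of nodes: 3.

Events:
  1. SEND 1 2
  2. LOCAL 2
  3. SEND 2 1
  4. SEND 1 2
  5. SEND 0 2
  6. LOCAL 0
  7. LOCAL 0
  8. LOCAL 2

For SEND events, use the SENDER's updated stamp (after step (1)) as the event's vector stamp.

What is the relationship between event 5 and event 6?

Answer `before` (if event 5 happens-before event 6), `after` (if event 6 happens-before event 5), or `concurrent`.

Answer: before

Derivation:
Initial: VV[0]=[0, 0, 0]
Initial: VV[1]=[0, 0, 0]
Initial: VV[2]=[0, 0, 0]
Event 1: SEND 1->2: VV[1][1]++ -> VV[1]=[0, 1, 0], msg_vec=[0, 1, 0]; VV[2]=max(VV[2],msg_vec) then VV[2][2]++ -> VV[2]=[0, 1, 1]
Event 2: LOCAL 2: VV[2][2]++ -> VV[2]=[0, 1, 2]
Event 3: SEND 2->1: VV[2][2]++ -> VV[2]=[0, 1, 3], msg_vec=[0, 1, 3]; VV[1]=max(VV[1],msg_vec) then VV[1][1]++ -> VV[1]=[0, 2, 3]
Event 4: SEND 1->2: VV[1][1]++ -> VV[1]=[0, 3, 3], msg_vec=[0, 3, 3]; VV[2]=max(VV[2],msg_vec) then VV[2][2]++ -> VV[2]=[0, 3, 4]
Event 5: SEND 0->2: VV[0][0]++ -> VV[0]=[1, 0, 0], msg_vec=[1, 0, 0]; VV[2]=max(VV[2],msg_vec) then VV[2][2]++ -> VV[2]=[1, 3, 5]
Event 6: LOCAL 0: VV[0][0]++ -> VV[0]=[2, 0, 0]
Event 7: LOCAL 0: VV[0][0]++ -> VV[0]=[3, 0, 0]
Event 8: LOCAL 2: VV[2][2]++ -> VV[2]=[1, 3, 6]
Event 5 stamp: [1, 0, 0]
Event 6 stamp: [2, 0, 0]
[1, 0, 0] <= [2, 0, 0]? True
[2, 0, 0] <= [1, 0, 0]? False
Relation: before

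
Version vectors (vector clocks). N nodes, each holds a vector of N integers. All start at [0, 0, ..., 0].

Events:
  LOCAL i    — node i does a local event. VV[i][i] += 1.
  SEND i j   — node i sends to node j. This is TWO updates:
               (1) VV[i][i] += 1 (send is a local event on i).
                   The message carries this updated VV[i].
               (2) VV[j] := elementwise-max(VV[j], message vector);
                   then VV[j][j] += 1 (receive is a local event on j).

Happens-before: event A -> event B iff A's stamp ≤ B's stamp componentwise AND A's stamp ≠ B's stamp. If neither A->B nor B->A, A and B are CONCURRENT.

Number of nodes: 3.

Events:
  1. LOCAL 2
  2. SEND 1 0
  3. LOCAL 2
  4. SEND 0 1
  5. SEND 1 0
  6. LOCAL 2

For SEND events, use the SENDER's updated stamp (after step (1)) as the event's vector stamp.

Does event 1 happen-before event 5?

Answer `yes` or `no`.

Answer: no

Derivation:
Initial: VV[0]=[0, 0, 0]
Initial: VV[1]=[0, 0, 0]
Initial: VV[2]=[0, 0, 0]
Event 1: LOCAL 2: VV[2][2]++ -> VV[2]=[0, 0, 1]
Event 2: SEND 1->0: VV[1][1]++ -> VV[1]=[0, 1, 0], msg_vec=[0, 1, 0]; VV[0]=max(VV[0],msg_vec) then VV[0][0]++ -> VV[0]=[1, 1, 0]
Event 3: LOCAL 2: VV[2][2]++ -> VV[2]=[0, 0, 2]
Event 4: SEND 0->1: VV[0][0]++ -> VV[0]=[2, 1, 0], msg_vec=[2, 1, 0]; VV[1]=max(VV[1],msg_vec) then VV[1][1]++ -> VV[1]=[2, 2, 0]
Event 5: SEND 1->0: VV[1][1]++ -> VV[1]=[2, 3, 0], msg_vec=[2, 3, 0]; VV[0]=max(VV[0],msg_vec) then VV[0][0]++ -> VV[0]=[3, 3, 0]
Event 6: LOCAL 2: VV[2][2]++ -> VV[2]=[0, 0, 3]
Event 1 stamp: [0, 0, 1]
Event 5 stamp: [2, 3, 0]
[0, 0, 1] <= [2, 3, 0]? False. Equal? False. Happens-before: False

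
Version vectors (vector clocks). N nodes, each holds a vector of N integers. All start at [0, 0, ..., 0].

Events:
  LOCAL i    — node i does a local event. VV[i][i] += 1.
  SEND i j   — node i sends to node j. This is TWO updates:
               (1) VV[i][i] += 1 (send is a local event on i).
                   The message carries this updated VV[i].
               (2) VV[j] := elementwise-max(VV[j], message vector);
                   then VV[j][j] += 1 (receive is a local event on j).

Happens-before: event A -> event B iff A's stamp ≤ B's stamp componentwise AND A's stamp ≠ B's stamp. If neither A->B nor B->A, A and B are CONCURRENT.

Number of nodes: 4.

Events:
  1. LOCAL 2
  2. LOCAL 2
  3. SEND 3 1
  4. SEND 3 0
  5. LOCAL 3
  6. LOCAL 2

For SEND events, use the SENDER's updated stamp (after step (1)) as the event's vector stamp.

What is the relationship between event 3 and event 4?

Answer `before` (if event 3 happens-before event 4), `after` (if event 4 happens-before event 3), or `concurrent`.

Answer: before

Derivation:
Initial: VV[0]=[0, 0, 0, 0]
Initial: VV[1]=[0, 0, 0, 0]
Initial: VV[2]=[0, 0, 0, 0]
Initial: VV[3]=[0, 0, 0, 0]
Event 1: LOCAL 2: VV[2][2]++ -> VV[2]=[0, 0, 1, 0]
Event 2: LOCAL 2: VV[2][2]++ -> VV[2]=[0, 0, 2, 0]
Event 3: SEND 3->1: VV[3][3]++ -> VV[3]=[0, 0, 0, 1], msg_vec=[0, 0, 0, 1]; VV[1]=max(VV[1],msg_vec) then VV[1][1]++ -> VV[1]=[0, 1, 0, 1]
Event 4: SEND 3->0: VV[3][3]++ -> VV[3]=[0, 0, 0, 2], msg_vec=[0, 0, 0, 2]; VV[0]=max(VV[0],msg_vec) then VV[0][0]++ -> VV[0]=[1, 0, 0, 2]
Event 5: LOCAL 3: VV[3][3]++ -> VV[3]=[0, 0, 0, 3]
Event 6: LOCAL 2: VV[2][2]++ -> VV[2]=[0, 0, 3, 0]
Event 3 stamp: [0, 0, 0, 1]
Event 4 stamp: [0, 0, 0, 2]
[0, 0, 0, 1] <= [0, 0, 0, 2]? True
[0, 0, 0, 2] <= [0, 0, 0, 1]? False
Relation: before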